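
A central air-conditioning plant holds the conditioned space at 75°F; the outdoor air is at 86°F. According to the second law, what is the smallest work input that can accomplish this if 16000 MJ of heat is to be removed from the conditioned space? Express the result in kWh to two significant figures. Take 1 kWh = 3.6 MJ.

In absolute terms T_C = 297.04 K and T_H = 303.15 K, so ΔT = 6.111 K.
The reversible limit is COP_R = T_C/ΔT = 48.61, so W_min = Q_C/COP = Q_C·ΔT/T_C.
W_min = 16000 × 6.111/297.04 = 329.2 MJ = 91.44 kWh.

91 kWh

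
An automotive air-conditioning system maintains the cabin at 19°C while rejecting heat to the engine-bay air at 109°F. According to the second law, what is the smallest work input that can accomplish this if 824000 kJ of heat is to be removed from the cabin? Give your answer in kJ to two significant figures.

In absolute terms T_C = 292.15 K and T_H = 315.93 K, so ΔT = 23.78 K.
The reversible limit is COP_R = T_C/ΔT = 12.29, so W_min = Q_C/COP = Q_C·ΔT/T_C.
W_min = 824000 × 23.78/292.15 = 67060 kJ.

67000 kJ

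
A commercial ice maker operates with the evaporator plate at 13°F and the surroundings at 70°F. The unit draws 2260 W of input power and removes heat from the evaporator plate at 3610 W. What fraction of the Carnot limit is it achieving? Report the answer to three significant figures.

0.193

COP_actual = Q̇_C/Ẇ = 3610/2260 = 1.597.
In absolute terms T_C = 262.59 K and T_H = 294.26 K, so ΔT = 31.67 K.
COP_Carnot = T_C/ΔT = 262.59/31.67 = 8.292.
η_II = COP_actual/COP_Carnot = 1.597/8.292 = 0.1926.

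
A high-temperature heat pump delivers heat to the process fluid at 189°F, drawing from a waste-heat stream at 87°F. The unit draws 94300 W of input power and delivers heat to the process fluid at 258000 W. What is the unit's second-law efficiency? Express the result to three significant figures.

0.430

COP_actual = Q̇_H/Ẇ = 258000/94300 = 2.736.
In absolute terms T_C = 303.71 K and T_H = 360.37 K, so ΔT = 56.67 K.
COP_Carnot = T_H/ΔT = 360.37/56.67 = 6.360.
η_II = COP_actual/COP_Carnot = 2.736/6.360 = 0.4302.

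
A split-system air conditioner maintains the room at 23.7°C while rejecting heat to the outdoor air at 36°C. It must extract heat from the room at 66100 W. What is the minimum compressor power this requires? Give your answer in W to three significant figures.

2740 W

In absolute terms T_C = 296.85 K and T_H = 309.15 K, so ΔT = 12.30 K.
COP_Carnot = T_C/ΔT = 296.85/12.30 = 24.13.
Ẇ_min = Q̇/COP_Carnot = 66100/24.13 = 2739 W.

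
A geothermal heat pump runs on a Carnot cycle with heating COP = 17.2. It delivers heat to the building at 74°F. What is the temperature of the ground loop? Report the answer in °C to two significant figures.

COP_HP = T_H/(T_H − T_C) gives T_H − T_C = T_H/COP.
With T_H = 296.48 K, T_C = 296.48 × (1 − 1/17.2) = 279.25 K.
Converting, 279.25 K = 6.10°C.

6.1 °C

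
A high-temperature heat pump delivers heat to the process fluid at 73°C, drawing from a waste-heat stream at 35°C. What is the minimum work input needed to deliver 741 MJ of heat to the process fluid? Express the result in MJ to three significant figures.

81.3 MJ

In absolute terms T_C = 308.15 K and T_H = 346.15 K, so ΔT = 38.00 K.
The reversible limit is COP_HP = T_H/ΔT = 9.109, so W_min = Q_H/COP = Q_H·ΔT/T_H.
W_min = 741.0 × 38.00/346.15 = 81.35 MJ.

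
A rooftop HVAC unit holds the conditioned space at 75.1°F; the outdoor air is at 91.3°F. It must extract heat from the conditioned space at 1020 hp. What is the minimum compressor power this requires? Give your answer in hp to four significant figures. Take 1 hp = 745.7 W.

In absolute terms T_C = 297.09 K and T_H = 306.09 K, so ΔT = 9.000 K.
COP_Carnot = T_C/ΔT = 297.09/9.000 = 33.01.
Ẇ_min = Q̇/COP_Carnot = 1020/33.01 = 30.90 hp.

30.90 hp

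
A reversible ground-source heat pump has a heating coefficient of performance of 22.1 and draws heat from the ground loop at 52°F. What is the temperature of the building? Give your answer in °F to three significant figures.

76.2 °F

COP_HP = T_H/(T_H − T_C) rearranges to T_H = COP·T_C/(COP − 1).
With T_C = 284.26 K, T_H = 22.1 × 284.26/21.10 = 297.73 K.
Converting, 297.73 K = 76.25°F.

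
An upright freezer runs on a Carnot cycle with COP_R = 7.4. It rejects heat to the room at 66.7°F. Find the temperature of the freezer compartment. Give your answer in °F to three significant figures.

4.04 °F

For a Carnot refrigerator COP_R = T_C/(T_H − T_C), so T_C = COP·T_H/(1 + COP).
With T_H = 292.43 K, T_C = 7.4 × 292.43/8.400 = 257.61 K.
Converting, 257.61 K = 4.04°F.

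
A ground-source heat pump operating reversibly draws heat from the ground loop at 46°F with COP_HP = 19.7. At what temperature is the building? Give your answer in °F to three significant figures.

73.0 °F

COP_HP = T_H/(T_H − T_C) rearranges to T_H = COP·T_C/(COP − 1).
With T_C = 280.93 K, T_H = 19.7 × 280.93/18.70 = 295.95 K.
Converting, 295.95 K = 73.04°F.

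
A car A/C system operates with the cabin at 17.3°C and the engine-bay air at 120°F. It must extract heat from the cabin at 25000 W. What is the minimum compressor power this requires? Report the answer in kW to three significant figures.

In absolute terms T_C = 290.45 K and T_H = 322.04 K, so ΔT = 31.59 K.
COP_Carnot = T_C/ΔT = 290.45/31.59 = 9.195.
Ẇ_min = Q̇/COP_Carnot = 25000/9.195 = 2719 W = 2.719 kW.

2.72 kW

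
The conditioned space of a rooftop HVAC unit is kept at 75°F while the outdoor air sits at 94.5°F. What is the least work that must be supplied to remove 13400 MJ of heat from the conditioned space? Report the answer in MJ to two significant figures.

490 MJ

In absolute terms T_C = 297.04 K and T_H = 307.87 K, so ΔT = 10.83 K.
The reversible limit is COP_R = T_C/ΔT = 27.42, so W_min = Q_C/COP = Q_C·ΔT/T_C.
W_min = 13400 × 10.83/297.04 = 488.7 MJ.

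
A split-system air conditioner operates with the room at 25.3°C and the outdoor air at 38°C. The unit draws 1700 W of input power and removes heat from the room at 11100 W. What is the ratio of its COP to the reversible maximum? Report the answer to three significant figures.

0.278

COP_actual = Q̇_C/Ẇ = 11100/1700 = 6.529.
In absolute terms T_C = 298.45 K and T_H = 311.15 K, so ΔT = 12.70 K.
COP_Carnot = T_C/ΔT = 298.45/12.70 = 23.50.
η_II = COP_actual/COP_Carnot = 6.529/23.50 = 0.2778.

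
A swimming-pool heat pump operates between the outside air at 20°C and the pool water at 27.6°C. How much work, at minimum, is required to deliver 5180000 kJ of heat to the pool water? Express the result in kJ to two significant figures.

130000 kJ

In absolute terms T_C = 293.15 K and T_H = 300.75 K, so ΔT = 7.600 K.
The reversible limit is COP_HP = T_H/ΔT = 39.57, so W_min = Q_H/COP = Q_H·ΔT/T_H.
W_min = 5180000 × 7.600/300.75 = 130900 kJ.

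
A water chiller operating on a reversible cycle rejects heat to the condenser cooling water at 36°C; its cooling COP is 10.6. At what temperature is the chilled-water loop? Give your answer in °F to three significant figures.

48.8 °F

For a Carnot refrigerator COP_R = T_C/(T_H − T_C), so T_C = COP·T_H/(1 + COP).
With T_H = 309.15 K, T_C = 10.6 × 309.15/11.60 = 282.50 K.
Converting, 282.50 K = 48.83°F.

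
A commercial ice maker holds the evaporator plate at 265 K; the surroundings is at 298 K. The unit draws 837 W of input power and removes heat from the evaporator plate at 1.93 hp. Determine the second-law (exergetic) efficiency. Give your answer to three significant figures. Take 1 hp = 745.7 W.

0.214

Converting, Q̇_C = 1.930 hp = 1439 W, so COP_actual = Q̇_C/Ẇ = 1439/837.0 = 1.719.
The reservoir spacing is ΔT = 298 − 265 = 33.00 K.
COP_Carnot = T_C/ΔT = 265.00/33.00 = 8.030.
η_II = COP_actual/COP_Carnot = 1.719/8.030 = 0.2141.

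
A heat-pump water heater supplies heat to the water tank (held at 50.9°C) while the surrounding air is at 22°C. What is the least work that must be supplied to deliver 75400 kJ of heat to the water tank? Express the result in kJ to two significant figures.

6700 kJ

In absolute terms T_C = 295.15 K and T_H = 324.05 K, so ΔT = 28.90 K.
The reversible limit is COP_HP = T_H/ΔT = 11.21, so W_min = Q_H/COP = Q_H·ΔT/T_H.
W_min = 75400 × 28.90/324.05 = 6724 kJ.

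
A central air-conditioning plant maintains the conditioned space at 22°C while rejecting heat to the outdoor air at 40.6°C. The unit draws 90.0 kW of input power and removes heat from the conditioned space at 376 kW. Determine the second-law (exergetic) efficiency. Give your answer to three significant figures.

COP_actual = Q̇_C/Ẇ = 376.0/90.00 = 4.178.
In absolute terms T_C = 295.15 K and T_H = 313.75 K, so ΔT = 18.60 K.
COP_Carnot = T_C/ΔT = 295.15/18.60 = 15.87.
η_II = COP_actual/COP_Carnot = 4.178/15.87 = 0.2633.

0.263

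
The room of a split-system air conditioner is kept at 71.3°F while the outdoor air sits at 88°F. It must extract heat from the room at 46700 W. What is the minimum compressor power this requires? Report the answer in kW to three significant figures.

In absolute terms T_C = 294.98 K and T_H = 304.26 K, so ΔT = 9.278 K.
COP_Carnot = T_C/ΔT = 294.98/9.278 = 31.79.
Ẇ_min = Q̇/COP_Carnot = 46700/31.79 = 1469 W = 1.469 kW.

1.47 kW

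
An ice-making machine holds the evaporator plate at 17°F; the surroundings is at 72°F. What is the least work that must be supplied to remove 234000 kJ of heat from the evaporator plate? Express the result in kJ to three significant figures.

In absolute terms T_C = 264.82 K and T_H = 295.37 K, so ΔT = 30.56 K.
The reversible limit is COP_R = T_C/ΔT = 8.667, so W_min = Q_C/COP = Q_C·ΔT/T_C.
W_min = 234000 × 30.56/264.82 = 27000 kJ.

27000 kJ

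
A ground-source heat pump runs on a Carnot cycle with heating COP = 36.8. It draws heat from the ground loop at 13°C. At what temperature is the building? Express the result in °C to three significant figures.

COP_HP = T_H/(T_H − T_C) rearranges to T_H = COP·T_C/(COP − 1).
With T_C = 286.15 K, T_H = 36.8 × 286.15/35.80 = 294.14 K.
Converting, 294.14 K = 20.99°C.

21.0 °C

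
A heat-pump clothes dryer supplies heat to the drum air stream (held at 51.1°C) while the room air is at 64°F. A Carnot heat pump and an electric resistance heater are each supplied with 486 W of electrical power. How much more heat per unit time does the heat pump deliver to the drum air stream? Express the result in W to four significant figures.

In absolute terms T_C = 290.93 K and T_H = 324.25 K, so ΔT = 33.32 K.
COP_Carnot = T_H/ΔT = 324.25/33.32 = 9.731.
The heat pump delivers Q̇_H = COP × Ẇ = 4729 W; the resistance heater delivers Ẇ = 486.0 W.
Extra = (COP − 1)·Ẇ = 4243 W.

4243 W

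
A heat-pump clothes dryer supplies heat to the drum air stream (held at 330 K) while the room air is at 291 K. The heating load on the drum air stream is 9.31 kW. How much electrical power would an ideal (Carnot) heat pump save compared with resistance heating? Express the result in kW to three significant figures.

8.21 kW

The reservoir spacing is ΔT = 330 − 291 = 39.00 K.
COP_Carnot = T_H/ΔT = 330.00/39.00 = 8.462.
Resistance heating needs Ẇ_res = Q̇_H = 9.310 kW; the reversible heat pump needs only Ẇ_hp = Q̇_H/COP = 1.100 kW.
Saving = 9.310 − 1.100 = 8.210 kW.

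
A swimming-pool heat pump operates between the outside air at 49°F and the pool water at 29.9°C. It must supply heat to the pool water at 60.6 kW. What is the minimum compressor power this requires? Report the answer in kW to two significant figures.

In absolute terms T_C = 282.59 K and T_H = 303.05 K, so ΔT = 20.46 K.
COP_Carnot = T_H/ΔT = 303.05/20.46 = 14.82.
Ẇ_min = Q̇/COP_Carnot = 60.60/14.82 = 4.090 kW.

4.1 kW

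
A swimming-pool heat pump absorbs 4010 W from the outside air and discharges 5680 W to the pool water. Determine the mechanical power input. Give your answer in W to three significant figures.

For a cyclic device the first law requires Q̇_H = Q̇_C + Ẇ.
Ẇ = Q̇_H − Q̇_C = 1670 W.

1670 W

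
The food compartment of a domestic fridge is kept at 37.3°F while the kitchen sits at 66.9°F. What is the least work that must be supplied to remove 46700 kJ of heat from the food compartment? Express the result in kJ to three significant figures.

In absolute terms T_C = 276.09 K and T_H = 292.54 K, so ΔT = 16.44 K.
The reversible limit is COP_R = T_C/ΔT = 16.79, so W_min = Q_C/COP = Q_C·ΔT/T_C.
W_min = 46700 × 16.44/276.09 = 2781 kJ.

2780 kJ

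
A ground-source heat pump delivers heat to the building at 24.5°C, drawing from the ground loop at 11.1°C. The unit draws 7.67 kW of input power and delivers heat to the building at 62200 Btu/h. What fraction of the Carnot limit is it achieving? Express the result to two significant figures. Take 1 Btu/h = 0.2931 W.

0.11

Converting, Q̇_H = 62200 Btu/h = 18.23 kW, so COP_actual = Q̇_H/Ẇ = 18.23/7.670 = 2.377.
In absolute terms T_C = 284.25 K and T_H = 297.65 K, so ΔT = 13.40 K.
COP_Carnot = T_H/ΔT = 297.65/13.40 = 22.21.
η_II = COP_actual/COP_Carnot = 2.377/22.21 = 0.1070.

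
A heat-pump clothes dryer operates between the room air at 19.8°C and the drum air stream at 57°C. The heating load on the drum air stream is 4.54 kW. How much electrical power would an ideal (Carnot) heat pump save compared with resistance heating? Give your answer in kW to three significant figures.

4.03 kW

In absolute terms T_C = 292.95 K and T_H = 330.15 K, so ΔT = 37.20 K.
COP_Carnot = T_H/ΔT = 330.15/37.20 = 8.875.
Resistance heating needs Ẇ_res = Q̇_H = 4.540 kW; the reversible heat pump needs only Ẇ_hp = Q̇_H/COP = 0.5115 kW.
Saving = 4.540 − 0.5115 = 4.028 kW.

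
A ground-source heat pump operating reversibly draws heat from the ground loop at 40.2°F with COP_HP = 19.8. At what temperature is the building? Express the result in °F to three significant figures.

COP_HP = T_H/(T_H − T_C) rearranges to T_H = COP·T_C/(COP − 1).
With T_C = 277.71 K, T_H = 19.8 × 277.71/18.80 = 292.48 K.
Converting, 292.48 K = 66.79°F.

66.8 °F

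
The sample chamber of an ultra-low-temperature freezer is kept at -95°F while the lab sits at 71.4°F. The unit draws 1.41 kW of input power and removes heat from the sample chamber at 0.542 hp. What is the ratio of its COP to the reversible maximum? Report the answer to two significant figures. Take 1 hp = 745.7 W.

Converting, Q̇_C = 0.5420 hp = 0.4042 kW, so COP_actual = Q̇_C/Ẇ = 0.4042/1.410 = 0.2866.
In absolute terms T_C = 202.59 K and T_H = 295.04 K, so ΔT = 92.44 K.
COP_Carnot = T_C/ΔT = 202.59/92.44 = 2.192.
η_II = COP_actual/COP_Carnot = 0.2866/2.192 = 0.1308.

0.13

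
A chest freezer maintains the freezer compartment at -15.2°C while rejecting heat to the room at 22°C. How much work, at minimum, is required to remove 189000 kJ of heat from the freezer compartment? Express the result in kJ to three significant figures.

27300 kJ

In absolute terms T_C = 257.95 K and T_H = 295.15 K, so ΔT = 37.20 K.
The reversible limit is COP_R = T_C/ΔT = 6.934, so W_min = Q_C/COP = Q_C·ΔT/T_C.
W_min = 189000 × 37.20/257.95 = 27260 kJ.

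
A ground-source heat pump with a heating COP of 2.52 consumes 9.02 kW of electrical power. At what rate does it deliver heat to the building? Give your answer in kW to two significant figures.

23 kW

Q̇_H = COP_HP × Ẇ = 2.52 × 9.020 = 22.73 kW.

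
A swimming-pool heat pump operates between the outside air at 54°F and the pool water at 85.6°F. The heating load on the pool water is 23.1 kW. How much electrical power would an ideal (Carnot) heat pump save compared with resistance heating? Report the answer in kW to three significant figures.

21.8 kW

In absolute terms T_C = 285.37 K and T_H = 302.93 K, so ΔT = 17.56 K.
COP_Carnot = T_H/ΔT = 302.93/17.56 = 17.26.
Resistance heating needs Ẇ_res = Q̇_H = 23.10 kW; the reversible heat pump needs only Ẇ_hp = Q̇_H/COP = 1.339 kW.
Saving = 23.10 − 1.339 = 21.76 kW.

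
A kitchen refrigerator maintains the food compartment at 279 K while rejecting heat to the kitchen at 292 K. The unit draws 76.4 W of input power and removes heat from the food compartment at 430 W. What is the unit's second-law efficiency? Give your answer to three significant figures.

0.262

COP_actual = Q̇_C/Ẇ = 430.0/76.40 = 5.628.
The reservoir spacing is ΔT = 292 − 279 = 13.00 K.
COP_Carnot = T_C/ΔT = 279.00/13.00 = 21.46.
η_II = COP_actual/COP_Carnot = 5.628/21.46 = 0.2622.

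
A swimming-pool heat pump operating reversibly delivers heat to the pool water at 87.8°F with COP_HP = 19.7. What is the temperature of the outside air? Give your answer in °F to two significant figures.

60 °F

COP_HP = T_H/(T_H − T_C) gives T_H − T_C = T_H/COP.
With T_H = 304.15 K, T_C = 304.15 × (1 − 1/19.7) = 288.71 K.
Converting, 288.71 K = 60.01°F.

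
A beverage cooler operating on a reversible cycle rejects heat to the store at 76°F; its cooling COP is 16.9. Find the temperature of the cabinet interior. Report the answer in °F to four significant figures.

For a Carnot refrigerator COP_R = T_C/(T_H − T_C), so T_C = COP·T_H/(1 + COP).
With T_H = 297.59 K, T_C = 16.9 × 297.59/17.90 = 280.97 K.
Converting, 280.97 K = 46.07°F.

46.07 °F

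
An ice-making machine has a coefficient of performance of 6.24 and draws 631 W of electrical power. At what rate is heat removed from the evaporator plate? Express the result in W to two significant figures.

3900 W

Q̇_C = COP × Ẇ = 6.24 × 631.0 = 3937 W.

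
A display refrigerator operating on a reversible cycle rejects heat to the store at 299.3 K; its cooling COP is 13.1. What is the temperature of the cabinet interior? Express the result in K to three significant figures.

278 K

For a Carnot refrigerator COP_R = T_C/(T_H − T_C), so T_C = COP·T_H/(1 + COP).
With T_H = 299.30 K, T_C = 13.1 × 299.30/14.10 = 278.07 K.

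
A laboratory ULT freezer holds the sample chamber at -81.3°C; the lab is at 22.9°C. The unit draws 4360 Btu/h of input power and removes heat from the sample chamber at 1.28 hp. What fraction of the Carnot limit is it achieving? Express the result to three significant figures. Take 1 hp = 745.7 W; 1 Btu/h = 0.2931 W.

0.406

Converting, Q̇_C = 1.280 hp = 3257 Btu/h, so COP_actual = Q̇_C/Ẇ = 3257/4360 = 0.7469.
In absolute terms T_C = 191.85 K and T_H = 296.05 K, so ΔT = 104.2 K.
COP_Carnot = T_C/ΔT = 191.85/104.2 = 1.841.
η_II = COP_actual/COP_Carnot = 0.7469/1.841 = 0.4057.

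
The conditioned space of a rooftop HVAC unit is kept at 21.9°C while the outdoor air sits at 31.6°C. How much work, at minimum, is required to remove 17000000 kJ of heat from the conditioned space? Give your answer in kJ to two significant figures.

560000 kJ

In absolute terms T_C = 295.05 K and T_H = 304.75 K, so ΔT = 9.700 K.
The reversible limit is COP_R = T_C/ΔT = 30.42, so W_min = Q_C/COP = Q_C·ΔT/T_C.
W_min = 17000000 × 9.700/295.05 = 558900 kJ.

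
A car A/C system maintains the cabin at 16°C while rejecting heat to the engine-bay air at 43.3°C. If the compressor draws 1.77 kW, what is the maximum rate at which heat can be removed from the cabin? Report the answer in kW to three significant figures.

In absolute terms T_C = 289.15 K and T_H = 316.45 K, so ΔT = 27.30 K.
COP_Carnot = T_C/ΔT = 289.15/27.30 = 10.59.
Q̇_max = COP_Carnot × Ẇ = 10.59 × 1.770 kW = 18.75 kW.

18.7 kW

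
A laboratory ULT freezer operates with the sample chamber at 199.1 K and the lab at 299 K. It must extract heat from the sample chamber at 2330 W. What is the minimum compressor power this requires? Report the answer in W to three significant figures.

The reservoir spacing is ΔT = 299 − 199.1 = 99.90 K.
COP_Carnot = T_C/ΔT = 199.10/99.90 = 1.993.
Ẇ_min = Q̇/COP_Carnot = 2330/1.993 = 1169 W.

1170 W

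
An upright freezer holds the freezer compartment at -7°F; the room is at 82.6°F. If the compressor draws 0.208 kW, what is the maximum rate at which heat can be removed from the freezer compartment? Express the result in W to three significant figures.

In absolute terms T_C = 251.48 K and T_H = 301.26 K, so ΔT = 49.78 K.
COP_Carnot = T_C/ΔT = 251.48/49.78 = 5.052.
Q̇_max = COP_Carnot × Ẇ = 5.052 × 0.2080 kW = 1.051 kW = 1051 W.

1050 W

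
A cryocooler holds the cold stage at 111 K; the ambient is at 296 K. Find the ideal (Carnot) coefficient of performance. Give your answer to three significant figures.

The reservoir spacing is ΔT = 296 − 111 = 185.0 K.
For a reversible cycle, COP_Carnot = T_C/ΔT = 111.00/185.0 = 0.6000.

0.600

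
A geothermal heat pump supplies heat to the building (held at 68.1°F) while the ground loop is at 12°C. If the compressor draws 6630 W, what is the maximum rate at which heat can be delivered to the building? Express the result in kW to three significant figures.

In absolute terms T_C = 285.15 K and T_H = 293.21 K, so ΔT = 8.056 K.
COP_Carnot = T_H/ΔT = 293.21/8.056 = 36.40.
Q̇_max = COP_Carnot × Ẇ = 36.40 × 6630 W = 241300 W = 241.3 kW.

241 kW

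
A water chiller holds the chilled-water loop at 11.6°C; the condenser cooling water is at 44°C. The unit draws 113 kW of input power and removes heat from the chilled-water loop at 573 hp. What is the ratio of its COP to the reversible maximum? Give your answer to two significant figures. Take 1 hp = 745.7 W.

0.43

Converting, Q̇_C = 573.0 hp = 427.3 kW, so COP_actual = Q̇_C/Ẇ = 427.3/113.0 = 3.781.
In absolute terms T_C = 284.75 K and T_H = 317.15 K, so ΔT = 32.40 K.
COP_Carnot = T_C/ΔT = 284.75/32.40 = 8.789.
η_II = COP_actual/COP_Carnot = 3.781/8.789 = 0.4303.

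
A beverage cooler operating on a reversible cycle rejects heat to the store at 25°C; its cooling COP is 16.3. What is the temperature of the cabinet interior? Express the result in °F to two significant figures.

46 °F

For a Carnot refrigerator COP_R = T_C/(T_H − T_C), so T_C = COP·T_H/(1 + COP).
With T_H = 298.15 K, T_C = 16.3 × 298.15/17.30 = 280.92 K.
Converting, 280.92 K = 45.98°F.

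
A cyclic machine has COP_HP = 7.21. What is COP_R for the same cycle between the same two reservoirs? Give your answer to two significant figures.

6.2

Since Q_H = Q_C + W for any cycle, COP_R = Q_C/W = Q_H/W − 1.
COP_R = 7.21 − 1 = 6.21.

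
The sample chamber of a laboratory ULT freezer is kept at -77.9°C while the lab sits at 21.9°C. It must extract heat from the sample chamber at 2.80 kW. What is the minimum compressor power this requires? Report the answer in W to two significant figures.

In absolute terms T_C = 195.25 K and T_H = 295.05 K, so ΔT = 99.80 K.
COP_Carnot = T_C/ΔT = 195.25/99.80 = 1.956.
Ẇ_min = Q̇/COP_Carnot = 2.800/1.956 = 1.431 kW = 1431 W.

1400 W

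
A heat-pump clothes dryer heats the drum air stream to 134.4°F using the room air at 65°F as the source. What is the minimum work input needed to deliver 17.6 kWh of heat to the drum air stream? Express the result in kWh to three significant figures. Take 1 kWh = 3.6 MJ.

In absolute terms T_C = 291.48 K and T_H = 330.04 K, so ΔT = 38.56 K.
The reversible limit is COP_HP = T_H/ΔT = 8.560, so W_min = Q_H/COP = Q_H·ΔT/T_H.
W_min = 17.60 × 38.56/330.04 = 2.056 kWh.

2.06 kWh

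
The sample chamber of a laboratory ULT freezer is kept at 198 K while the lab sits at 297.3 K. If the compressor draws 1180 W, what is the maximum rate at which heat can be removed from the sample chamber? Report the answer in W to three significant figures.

2350 W

The reservoir spacing is ΔT = 297.3 − 198 = 99.30 K.
COP_Carnot = T_C/ΔT = 198.00/99.30 = 1.994.
Q̇_max = COP_Carnot × Ẇ = 1.994 × 1180 W = 2353 W.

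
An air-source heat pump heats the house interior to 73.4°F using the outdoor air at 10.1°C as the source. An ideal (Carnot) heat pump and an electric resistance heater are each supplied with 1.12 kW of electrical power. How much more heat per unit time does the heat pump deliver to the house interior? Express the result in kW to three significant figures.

In absolute terms T_C = 283.25 K and T_H = 296.15 K, so ΔT = 12.90 K.
COP_Carnot = T_H/ΔT = 296.15/12.90 = 22.96.
The heat pump delivers Q̇_H = COP × Ẇ = 25.71 kW; the resistance heater delivers Ẇ = 1.120 kW.
Extra = (COP − 1)·Ẇ = 24.59 kW.

24.6 kW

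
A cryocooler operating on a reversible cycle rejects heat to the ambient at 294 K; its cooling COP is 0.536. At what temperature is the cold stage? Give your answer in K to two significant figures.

For a Carnot refrigerator COP_R = T_C/(T_H − T_C), so T_C = COP·T_H/(1 + COP).
With T_H = 294.00 K, T_C = 0.536 × 294.00/1.536 = 102.59 K.

100 K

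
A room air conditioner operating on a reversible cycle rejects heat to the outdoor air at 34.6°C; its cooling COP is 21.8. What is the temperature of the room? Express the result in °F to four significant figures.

69.98 °F

For a Carnot refrigerator COP_R = T_C/(T_H − T_C), so T_C = COP·T_H/(1 + COP).
With T_H = 307.75 K, T_C = 21.8 × 307.75/22.80 = 294.25 K.
Converting, 294.25 K = 69.98°F.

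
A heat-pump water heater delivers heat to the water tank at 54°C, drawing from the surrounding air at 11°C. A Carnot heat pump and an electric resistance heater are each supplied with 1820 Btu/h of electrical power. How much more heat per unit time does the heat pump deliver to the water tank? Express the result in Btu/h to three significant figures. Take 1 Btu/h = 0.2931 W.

12000 Btu/h

In absolute terms T_C = 284.15 K and T_H = 327.15 K, so ΔT = 43.00 K.
COP_Carnot = T_H/ΔT = 327.15/43.00 = 7.608.
The heat pump delivers Q̇_H = COP × Ẇ = 13850 Btu/h; the resistance heater delivers Ẇ = 1820 Btu/h.
Extra = (COP − 1)·Ẇ = 12030 Btu/h.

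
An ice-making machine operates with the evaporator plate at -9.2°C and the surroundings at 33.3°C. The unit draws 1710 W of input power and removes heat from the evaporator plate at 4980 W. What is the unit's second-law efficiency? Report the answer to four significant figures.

0.4689

COP_actual = Q̇_C/Ẇ = 4980/1710 = 2.912.
In absolute terms T_C = 263.95 K and T_H = 306.45 K, so ΔT = 42.50 K.
COP_Carnot = T_C/ΔT = 263.95/42.50 = 6.211.
η_II = COP_actual/COP_Carnot = 2.912/6.211 = 0.4689.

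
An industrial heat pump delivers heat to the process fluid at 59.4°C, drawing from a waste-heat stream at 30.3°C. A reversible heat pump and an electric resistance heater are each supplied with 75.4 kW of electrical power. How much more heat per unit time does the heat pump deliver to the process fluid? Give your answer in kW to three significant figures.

786 kW

In absolute terms T_C = 303.45 K and T_H = 332.55 K, so ΔT = 29.10 K.
COP_Carnot = T_H/ΔT = 332.55/29.10 = 11.43.
The heat pump delivers Q̇_H = COP × Ẇ = 861.7 kW; the resistance heater delivers Ẇ = 75.40 kW.
Extra = (COP − 1)·Ẇ = 786.3 kW.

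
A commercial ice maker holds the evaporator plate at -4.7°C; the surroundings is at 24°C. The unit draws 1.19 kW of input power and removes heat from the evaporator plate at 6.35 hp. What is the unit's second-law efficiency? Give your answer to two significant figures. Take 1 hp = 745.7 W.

Converting, Q̇_C = 6.350 hp = 4.735 kW, so COP_actual = Q̇_C/Ẇ = 4.735/1.190 = 3.979.
In absolute terms T_C = 268.45 K and T_H = 297.15 K, so ΔT = 28.70 K.
COP_Carnot = T_C/ΔT = 268.45/28.70 = 9.354.
η_II = COP_actual/COP_Carnot = 3.979/9.354 = 0.4254.

0.43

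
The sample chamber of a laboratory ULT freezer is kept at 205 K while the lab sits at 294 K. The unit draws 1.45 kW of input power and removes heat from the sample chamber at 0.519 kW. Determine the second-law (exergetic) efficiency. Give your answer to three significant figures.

0.155

COP_actual = Q̇_C/Ẇ = 0.5190/1.450 = 0.3579.
The reservoir spacing is ΔT = 294 − 205 = 89.00 K.
COP_Carnot = T_C/ΔT = 205.00/89.00 = 2.303.
η_II = COP_actual/COP_Carnot = 0.3579/2.303 = 0.1554.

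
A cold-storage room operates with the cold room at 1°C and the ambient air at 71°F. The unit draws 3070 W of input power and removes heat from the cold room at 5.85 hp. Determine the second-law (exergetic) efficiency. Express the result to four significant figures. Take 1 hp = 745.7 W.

0.1071

Converting, Q̇_C = 5.850 hp = 4362 W, so COP_actual = Q̇_C/Ẇ = 4362/3070 = 1.421.
In absolute terms T_C = 274.15 K and T_H = 294.82 K, so ΔT = 20.67 K.
COP_Carnot = T_C/ΔT = 274.15/20.67 = 13.27.
η_II = COP_actual/COP_Carnot = 1.421/13.27 = 0.1071.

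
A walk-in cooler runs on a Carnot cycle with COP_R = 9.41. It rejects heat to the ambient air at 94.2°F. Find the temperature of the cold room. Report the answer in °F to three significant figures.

41.0 °F

For a Carnot refrigerator COP_R = T_C/(T_H − T_C), so T_C = COP·T_H/(1 + COP).
With T_H = 307.71 K, T_C = 9.41 × 307.71/10.41 = 278.15 K.
Converting, 278.15 K = 40.99°F.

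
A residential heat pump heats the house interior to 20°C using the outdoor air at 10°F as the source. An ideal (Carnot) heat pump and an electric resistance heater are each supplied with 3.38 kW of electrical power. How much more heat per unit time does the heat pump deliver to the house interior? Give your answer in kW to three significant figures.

27.4 kW

In absolute terms T_C = 260.93 K and T_H = 293.15 K, so ΔT = 32.22 K.
COP_Carnot = T_H/ΔT = 293.15/32.22 = 9.098.
The heat pump delivers Q̇_H = COP × Ẇ = 30.75 kW; the resistance heater delivers Ẇ = 3.380 kW.
Extra = (COP − 1)·Ẇ = 27.37 kW.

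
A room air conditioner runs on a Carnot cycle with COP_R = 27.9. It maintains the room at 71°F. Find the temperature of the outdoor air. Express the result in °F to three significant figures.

COP_R = T_C/(T_H − T_C) gives T_H − T_C = T_C/COP.
With T_C = 294.82 K, T_H = 294.82 × (1 + 1/27.9) = 305.38 K.
Converting, 305.38 K = 90.02°F.

90.0 °F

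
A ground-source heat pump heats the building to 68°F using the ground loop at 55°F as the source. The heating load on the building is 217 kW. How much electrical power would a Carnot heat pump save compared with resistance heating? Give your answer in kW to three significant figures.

212 kW

In absolute terms T_C = 285.93 K and T_H = 293.15 K, so ΔT = 7.222 K.
COP_Carnot = T_H/ΔT = 293.15/7.222 = 40.59.
Resistance heating needs Ẇ_res = Q̇_H = 217.0 kW; the reversible heat pump needs only Ẇ_hp = Q̇_H/COP = 5.346 kW.
Saving = 217.0 − 5.346 = 211.7 kW.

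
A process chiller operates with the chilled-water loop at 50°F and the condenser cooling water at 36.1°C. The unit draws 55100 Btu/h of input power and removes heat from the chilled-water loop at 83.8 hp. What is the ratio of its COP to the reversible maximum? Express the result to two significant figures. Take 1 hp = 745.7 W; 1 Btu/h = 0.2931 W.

Converting, Q̇_C = 83.80 hp = 213200 Btu/h, so COP_actual = Q̇_C/Ẇ = 213200/55100 = 3.869.
In absolute terms T_C = 283.15 K and T_H = 309.25 K, so ΔT = 26.10 K.
COP_Carnot = T_C/ΔT = 283.15/26.10 = 10.85.
η_II = COP_actual/COP_Carnot = 3.869/10.85 = 0.3567.

0.36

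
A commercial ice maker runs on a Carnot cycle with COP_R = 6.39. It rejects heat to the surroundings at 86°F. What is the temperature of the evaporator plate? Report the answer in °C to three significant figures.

For a Carnot refrigerator COP_R = T_C/(T_H − T_C), so T_C = COP·T_H/(1 + COP).
With T_H = 303.15 K, T_C = 6.39 × 303.15/7.390 = 262.13 K.
Converting, 262.13 K = -11.02°C.

-11.0 °C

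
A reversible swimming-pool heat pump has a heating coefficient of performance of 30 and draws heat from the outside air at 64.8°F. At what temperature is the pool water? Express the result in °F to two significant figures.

COP_HP = T_H/(T_H − T_C) rearranges to T_H = COP·T_C/(COP − 1).
With T_C = 291.37 K, T_H = 30 × 291.37/29.00 = 301.42 K.
Converting, 301.42 K = 82.89°F.

83 °F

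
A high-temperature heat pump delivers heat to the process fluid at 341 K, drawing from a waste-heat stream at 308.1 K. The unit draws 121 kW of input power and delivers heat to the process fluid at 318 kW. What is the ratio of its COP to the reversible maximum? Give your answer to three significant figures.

COP_actual = Q̇_H/Ẇ = 318.0/121.0 = 2.628.
The reservoir spacing is ΔT = 341 − 308.1 = 32.90 K.
COP_Carnot = T_H/ΔT = 341.00/32.90 = 10.36.
η_II = COP_actual/COP_Carnot = 2.628/10.36 = 0.2536.

0.254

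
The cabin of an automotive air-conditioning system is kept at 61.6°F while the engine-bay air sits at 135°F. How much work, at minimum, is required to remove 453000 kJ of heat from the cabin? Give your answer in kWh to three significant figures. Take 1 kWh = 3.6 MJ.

In absolute terms T_C = 289.59 K and T_H = 330.37 K, so ΔT = 40.78 K.
The reversible limit is COP_R = T_C/ΔT = 7.102, so W_min = Q_C/COP = Q_C·ΔT/T_C.
W_min = 453000 × 40.78/289.59 = 63790 kJ = 17.72 kWh.

17.7 kWh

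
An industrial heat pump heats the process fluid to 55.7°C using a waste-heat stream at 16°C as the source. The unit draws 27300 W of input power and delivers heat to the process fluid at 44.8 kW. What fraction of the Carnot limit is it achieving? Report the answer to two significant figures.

0.20

Converting, Q̇_H = 44.80 kW = 44800 W, so COP_actual = Q̇_H/Ẇ = 44800/27300 = 1.641.
In absolute terms T_C = 289.15 K and T_H = 328.85 K, so ΔT = 39.70 K.
COP_Carnot = T_H/ΔT = 328.85/39.70 = 8.283.
η_II = COP_actual/COP_Carnot = 1.641/8.283 = 0.1981.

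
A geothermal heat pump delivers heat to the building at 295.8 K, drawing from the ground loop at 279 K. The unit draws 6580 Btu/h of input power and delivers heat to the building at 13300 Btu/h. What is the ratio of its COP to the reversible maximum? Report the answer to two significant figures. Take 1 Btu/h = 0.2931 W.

COP_actual = Q̇_H/Ẇ = 13300/6580 = 2.021.
The reservoir spacing is ΔT = 295.8 − 279 = 16.80 K.
COP_Carnot = T_H/ΔT = 295.80/16.80 = 17.61.
η_II = COP_actual/COP_Carnot = 2.021/17.61 = 0.1148.

0.11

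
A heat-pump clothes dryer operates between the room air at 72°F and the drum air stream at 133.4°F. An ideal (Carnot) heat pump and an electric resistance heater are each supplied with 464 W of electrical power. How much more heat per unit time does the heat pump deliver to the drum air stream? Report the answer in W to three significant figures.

In absolute terms T_C = 295.37 K and T_H = 329.48 K, so ΔT = 34.11 K.
COP_Carnot = T_H/ΔT = 329.48/34.11 = 9.659.
The heat pump delivers Q̇_H = COP × Ẇ = 4482 W; the resistance heater delivers Ẇ = 464.0 W.
Extra = (COP − 1)·Ẇ = 4018 W.

4020 W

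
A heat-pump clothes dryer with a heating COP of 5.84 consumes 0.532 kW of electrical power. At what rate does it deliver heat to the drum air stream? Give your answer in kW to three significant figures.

Q̇_H = COP_HP × Ẇ = 5.84 × 0.5320 = 3.107 kW.

3.11 kW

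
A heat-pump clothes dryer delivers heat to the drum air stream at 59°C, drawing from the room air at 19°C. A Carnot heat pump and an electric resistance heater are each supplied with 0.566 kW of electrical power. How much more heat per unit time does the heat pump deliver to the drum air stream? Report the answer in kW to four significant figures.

4.134 kW

In absolute terms T_C = 292.15 K and T_H = 332.15 K, so ΔT = 40.00 K.
COP_Carnot = T_H/ΔT = 332.15/40.00 = 8.304.
The heat pump delivers Q̇_H = COP × Ẇ = 4.700 kW; the resistance heater delivers Ẇ = 0.5660 kW.
Extra = (COP − 1)·Ẇ = 4.134 kW.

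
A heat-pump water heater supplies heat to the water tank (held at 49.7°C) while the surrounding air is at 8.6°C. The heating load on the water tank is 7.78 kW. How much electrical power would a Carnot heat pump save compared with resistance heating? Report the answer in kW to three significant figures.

6.79 kW

In absolute terms T_C = 281.75 K and T_H = 322.85 K, so ΔT = 41.10 K.
COP_Carnot = T_H/ΔT = 322.85/41.10 = 7.855.
Resistance heating needs Ẇ_res = Q̇_H = 7.780 kW; the reversible heat pump needs only Ẇ_hp = Q̇_H/COP = 0.9904 kW.
Saving = 7.780 − 0.9904 = 6.790 kW.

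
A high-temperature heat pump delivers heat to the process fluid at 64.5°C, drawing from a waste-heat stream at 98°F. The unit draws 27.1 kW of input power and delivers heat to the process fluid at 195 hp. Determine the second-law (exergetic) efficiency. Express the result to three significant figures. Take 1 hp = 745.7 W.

0.442

Converting, Q̇_H = 195.0 hp = 145.4 kW, so COP_actual = Q̇_H/Ẇ = 145.4/27.10 = 5.366.
In absolute terms T_C = 309.82 K and T_H = 337.65 K, so ΔT = 27.83 K.
COP_Carnot = T_H/ΔT = 337.65/27.83 = 12.13.
η_II = COP_actual/COP_Carnot = 5.366/12.13 = 0.4423.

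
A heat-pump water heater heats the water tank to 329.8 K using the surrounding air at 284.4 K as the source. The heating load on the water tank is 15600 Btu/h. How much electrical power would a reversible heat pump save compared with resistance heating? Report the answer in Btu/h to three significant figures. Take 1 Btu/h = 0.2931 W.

13500 Btu/h

The reservoir spacing is ΔT = 329.8 − 284.4 = 45.40 K.
COP_Carnot = T_H/ΔT = 329.80/45.40 = 7.264.
Resistance heating needs Ẇ_res = Q̇_H = 15600 Btu/h; the reversible heat pump needs only Ẇ_hp = Q̇_H/COP = 2147 Btu/h.
Saving = 15600 − 2147 = 13450 Btu/h.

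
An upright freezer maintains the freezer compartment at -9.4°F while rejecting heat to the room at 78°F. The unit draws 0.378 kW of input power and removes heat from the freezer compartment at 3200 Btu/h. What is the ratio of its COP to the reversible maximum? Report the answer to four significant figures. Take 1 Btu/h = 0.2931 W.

0.4816

Converting, Q̇_C = 3200 Btu/h = 0.9379 kW, so COP_actual = Q̇_C/Ẇ = 0.9379/0.3780 = 2.481.
In absolute terms T_C = 250.15 K and T_H = 298.71 K, so ΔT = 48.56 K.
COP_Carnot = T_C/ΔT = 250.15/48.56 = 5.152.
η_II = COP_actual/COP_Carnot = 2.481/5.152 = 0.4816.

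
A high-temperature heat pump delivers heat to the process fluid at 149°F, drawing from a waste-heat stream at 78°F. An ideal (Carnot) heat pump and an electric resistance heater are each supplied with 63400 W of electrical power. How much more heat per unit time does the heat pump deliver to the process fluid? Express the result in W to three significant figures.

In absolute terms T_C = 298.71 K and T_H = 338.15 K, so ΔT = 39.44 K.
COP_Carnot = T_H/ΔT = 338.15/39.44 = 8.573.
The heat pump delivers Q̇_H = COP × Ẇ = 543500 W; the resistance heater delivers Ẇ = 63400 W.
Extra = (COP − 1)·Ẇ = 480100 W.

480000 W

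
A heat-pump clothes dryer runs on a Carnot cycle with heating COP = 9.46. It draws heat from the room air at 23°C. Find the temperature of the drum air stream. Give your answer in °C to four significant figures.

58.01 °C

COP_HP = T_H/(T_H − T_C) rearranges to T_H = COP·T_C/(COP − 1).
With T_C = 296.15 K, T_H = 9.46 × 296.15/8.460 = 331.16 K.
Converting, 331.16 K = 58.01°C.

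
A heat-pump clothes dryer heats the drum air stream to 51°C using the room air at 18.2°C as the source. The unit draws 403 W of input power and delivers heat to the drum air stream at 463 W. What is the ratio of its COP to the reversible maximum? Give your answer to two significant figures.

COP_actual = Q̇_H/Ẇ = 463.0/403.0 = 1.149.
In absolute terms T_C = 291.35 K and T_H = 324.15 K, so ΔT = 32.80 K.
COP_Carnot = T_H/ΔT = 324.15/32.80 = 9.883.
η_II = COP_actual/COP_Carnot = 1.149/9.883 = 0.1163.

0.12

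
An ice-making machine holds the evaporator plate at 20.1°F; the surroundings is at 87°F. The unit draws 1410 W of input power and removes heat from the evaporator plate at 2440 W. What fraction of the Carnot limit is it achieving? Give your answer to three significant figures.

COP_actual = Q̇_C/Ẇ = 2440/1410 = 1.730.
In absolute terms T_C = 266.54 K and T_H = 303.71 K, so ΔT = 37.17 K.
COP_Carnot = T_C/ΔT = 266.54/37.17 = 7.171.
η_II = COP_actual/COP_Carnot = 1.730/7.171 = 0.2413.

0.241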